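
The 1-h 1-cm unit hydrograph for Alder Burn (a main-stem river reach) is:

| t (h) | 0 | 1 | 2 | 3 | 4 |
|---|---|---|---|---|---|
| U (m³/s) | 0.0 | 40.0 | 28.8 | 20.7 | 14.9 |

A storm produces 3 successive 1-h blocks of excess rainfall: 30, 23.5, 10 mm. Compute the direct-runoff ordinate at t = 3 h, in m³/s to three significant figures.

Q ≈ 170 m³/s

By discrete convolution, Q_j = Σ (P_i / 10 mm) · U_{j−i}.
At t = 3 h (j=3): Q = (30/10)·20.7 + (23.5/10)·28.8 + (10/10)·40.0 = 170 m³/s.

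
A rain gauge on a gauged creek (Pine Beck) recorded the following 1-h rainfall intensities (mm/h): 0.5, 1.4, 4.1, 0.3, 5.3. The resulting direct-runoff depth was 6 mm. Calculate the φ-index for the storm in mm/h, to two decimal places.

φ ≈ 1.70 mm/h

Only the 2 blocks with intensity above φ contribute runoff: 4.1, 5.3 mm/h.
Σ(I−φ)·Δt = d  ⇒  (4.1+5.3 − 2φ)·1 = 6
φ = (9.400 − 6/1) / 2 = 1.70 mm/h.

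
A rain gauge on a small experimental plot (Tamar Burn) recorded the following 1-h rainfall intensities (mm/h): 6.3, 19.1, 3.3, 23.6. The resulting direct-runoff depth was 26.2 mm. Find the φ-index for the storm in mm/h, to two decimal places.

Only the 2 blocks with intensity above φ contribute runoff: 19.1, 23.6 mm/h.
Σ(I−φ)·Δt = d  ⇒  (19.1+23.6 − 2φ)·1 = 26.2
φ = (42.70 − 26.2/1) / 2 = 8.25 mm/h.

φ ≈ 8.25 mm/h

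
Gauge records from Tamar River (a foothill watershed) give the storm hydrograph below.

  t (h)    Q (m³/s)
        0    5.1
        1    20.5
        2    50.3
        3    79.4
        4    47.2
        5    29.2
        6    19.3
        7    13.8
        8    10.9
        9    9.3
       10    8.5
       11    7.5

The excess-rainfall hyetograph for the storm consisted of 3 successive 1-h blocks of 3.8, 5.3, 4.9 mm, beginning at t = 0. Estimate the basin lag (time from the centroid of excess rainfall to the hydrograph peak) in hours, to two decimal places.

Centroid of excess rainfall: t_c = Σ P_i·t̄_i / ΣP_i = 1.5786 h (block centres at 0.5, 1.5, 2.5 h).
Hydrograph peak occurs at t = 3 h, so basin lag t_L = 3 − 1.5786 = 1.42 h.

t_L ≈ 1.42 h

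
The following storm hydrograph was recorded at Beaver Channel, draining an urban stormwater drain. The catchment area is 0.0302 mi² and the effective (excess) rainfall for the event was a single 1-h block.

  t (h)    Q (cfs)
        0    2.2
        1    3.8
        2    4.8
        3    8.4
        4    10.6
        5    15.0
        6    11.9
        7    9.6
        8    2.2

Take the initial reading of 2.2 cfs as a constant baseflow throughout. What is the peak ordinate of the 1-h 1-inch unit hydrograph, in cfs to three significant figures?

Direct runoff: 0.0, 1.6, 2.6, 6.2, 8.4, 12.8, 9.7, 7.4, 0.0 cfs; ΣQ_DR = 48.70 cfs, peak = 12.8 cfs.
Runoff depth d = ΣQ_DR·Δt / A = 48.70 × 3600 / (0.0302 mi²) = 2.499 in.
The 1-inch UH is the DRH scaled by (1 in)/d, so U_p = 12.8 × 1/2.499 = 5.12 cfs.

U_p ≈ 5.12 cfs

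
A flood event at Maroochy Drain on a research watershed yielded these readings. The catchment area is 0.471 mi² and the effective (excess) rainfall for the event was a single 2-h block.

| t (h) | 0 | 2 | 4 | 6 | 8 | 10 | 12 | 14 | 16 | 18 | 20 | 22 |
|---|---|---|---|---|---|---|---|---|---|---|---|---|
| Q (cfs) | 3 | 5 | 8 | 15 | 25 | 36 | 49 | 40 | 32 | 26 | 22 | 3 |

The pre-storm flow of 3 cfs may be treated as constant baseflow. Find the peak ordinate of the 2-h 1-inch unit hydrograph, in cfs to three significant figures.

Direct runoff: 0.0, 2.0, 5.0, 12.0, 22.0, 33.0, 46.0, 37.0, 29.0, 23.0, 19.0, 0.0 cfs; ΣQ_DR = 228.0 cfs, peak = 46.0 cfs.
Runoff depth d = ΣQ_DR·Δt / A = 228.0 × 7200 / (0.471 mi²) = 1.500 in.
The 1-inch UH is the DRH scaled by (1 in)/d, so U_p = 46.0 × 1/1.500 = 30.7 cfs.

U_p ≈ 30.7 cfs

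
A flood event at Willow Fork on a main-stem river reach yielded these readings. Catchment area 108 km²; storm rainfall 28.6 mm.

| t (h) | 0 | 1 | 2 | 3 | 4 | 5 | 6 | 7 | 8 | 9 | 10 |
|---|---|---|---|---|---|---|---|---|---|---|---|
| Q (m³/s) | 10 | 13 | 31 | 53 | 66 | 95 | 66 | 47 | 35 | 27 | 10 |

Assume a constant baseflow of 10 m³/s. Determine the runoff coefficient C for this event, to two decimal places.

C ≈ 0.40

ΣQ_DR = 343.0 m³/s; V = ΣQ_DR·Δt = 1.235 × 10^6 m³.
Runoff depth d = V / A = 11.43 mm.
C = d / P = 11.43 / 28.6 = 0.40.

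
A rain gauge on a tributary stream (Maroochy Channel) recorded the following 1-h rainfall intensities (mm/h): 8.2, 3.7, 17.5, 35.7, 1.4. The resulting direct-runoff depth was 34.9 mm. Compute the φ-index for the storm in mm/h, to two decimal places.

Only the 2 blocks with intensity above φ contribute runoff: 17.5, 35.7 mm/h.
Σ(I−φ)·Δt = d  ⇒  (17.5+35.7 − 2φ)·1 = 34.9
φ = (53.20 − 34.9/1) / 2 = 9.15 mm/h.

φ ≈ 9.15 mm/h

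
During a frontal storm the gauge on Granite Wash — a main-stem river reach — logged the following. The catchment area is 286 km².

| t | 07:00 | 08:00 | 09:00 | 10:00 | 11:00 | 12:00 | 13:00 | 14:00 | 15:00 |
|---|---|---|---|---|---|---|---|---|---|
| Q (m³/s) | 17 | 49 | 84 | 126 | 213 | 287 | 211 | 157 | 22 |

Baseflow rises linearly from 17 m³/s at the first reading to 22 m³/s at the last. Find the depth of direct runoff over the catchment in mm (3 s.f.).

d ≈ 12.5 mm

Direct runoff: 0.00, 31.38, 65.75, 107.12, 193.50, 266.88, 190.25, 135.62, 0.00 m³/s; ΣQ_DR = 990.5 m³/s.
V = ΣQ_DR · Δt = 990.5 × 3600 s = 3.566 × 10^6 m³.
Over A = 286 km², depth = V / A = 12.5 mm.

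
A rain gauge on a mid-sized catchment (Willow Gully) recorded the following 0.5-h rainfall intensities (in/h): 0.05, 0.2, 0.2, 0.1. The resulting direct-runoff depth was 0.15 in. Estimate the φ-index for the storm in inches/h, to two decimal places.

Only the 3 blocks with intensity above φ contribute runoff: 0.2, 0.2, 0.1 in/h.
Σ(I−φ)·Δt = d  ⇒  (0.2+0.2+0.1 − 3φ)·0.5 = 0.15
φ = (0.5000 − 0.15/0.5) / 3 = 0.07 in/h.

φ ≈ 0.07 in/h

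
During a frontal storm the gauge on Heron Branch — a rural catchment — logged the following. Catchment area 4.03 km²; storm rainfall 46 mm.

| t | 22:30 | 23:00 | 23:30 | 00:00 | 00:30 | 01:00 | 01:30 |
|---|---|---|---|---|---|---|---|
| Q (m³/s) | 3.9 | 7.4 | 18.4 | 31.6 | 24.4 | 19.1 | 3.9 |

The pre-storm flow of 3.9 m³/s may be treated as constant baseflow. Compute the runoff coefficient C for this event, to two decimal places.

ΣQ_DR = 81.40 m³/s; V = ΣQ_DR·Δt = 1.465 × 10^5 m³.
Runoff depth d = V / A = 36.36 mm.
C = d / P = 36.36 / 46 = 0.79.

C ≈ 0.79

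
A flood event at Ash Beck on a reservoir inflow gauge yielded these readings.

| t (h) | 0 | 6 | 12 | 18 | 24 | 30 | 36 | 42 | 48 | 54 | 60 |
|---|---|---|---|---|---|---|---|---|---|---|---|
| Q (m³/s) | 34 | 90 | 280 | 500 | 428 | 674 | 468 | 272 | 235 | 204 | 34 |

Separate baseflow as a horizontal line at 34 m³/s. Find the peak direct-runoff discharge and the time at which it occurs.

Q_p = 640.0 m³/s at t = 30 h

Subtracting baseflow gives direct-runoff ordinates: 0.0, 56.0, 246.0, 466.0, 394.0, 640.0, 434.0, 238.0, 201.0, 170.0, 0.0 m³/s.
The maximum is 640.0 m³/s, occurring at the reading for t = 30 h.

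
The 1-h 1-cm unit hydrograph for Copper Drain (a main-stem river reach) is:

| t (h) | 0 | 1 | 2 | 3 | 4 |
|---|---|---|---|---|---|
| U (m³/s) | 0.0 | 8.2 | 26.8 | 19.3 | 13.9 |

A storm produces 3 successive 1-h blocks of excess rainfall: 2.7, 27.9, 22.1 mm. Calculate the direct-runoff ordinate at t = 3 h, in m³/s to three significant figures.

Q ≈ 98.1 m³/s

By discrete convolution, Q_j = Σ (P_i / 10 mm) · U_{j−i}.
At t = 3 h (j=3): Q = (2.7/10)·19.3 + (27.9/10)·26.8 + (22.1/10)·8.2 = 98.1 m³/s.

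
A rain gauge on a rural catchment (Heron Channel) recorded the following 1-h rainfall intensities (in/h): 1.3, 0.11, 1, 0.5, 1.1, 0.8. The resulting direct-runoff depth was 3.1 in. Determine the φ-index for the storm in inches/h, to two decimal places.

Only the 5 blocks with intensity above φ contribute runoff: 1.3, 1, 0.5, 1.1, 0.8 in/h.
Σ(I−φ)·Δt = d  ⇒  (1.3+1+0.5+1.1+0.8 − 5φ)·1 = 3.1
φ = (4.700 − 3.1/1) / 5 = 0.32 in/h.

φ ≈ 0.32 in/h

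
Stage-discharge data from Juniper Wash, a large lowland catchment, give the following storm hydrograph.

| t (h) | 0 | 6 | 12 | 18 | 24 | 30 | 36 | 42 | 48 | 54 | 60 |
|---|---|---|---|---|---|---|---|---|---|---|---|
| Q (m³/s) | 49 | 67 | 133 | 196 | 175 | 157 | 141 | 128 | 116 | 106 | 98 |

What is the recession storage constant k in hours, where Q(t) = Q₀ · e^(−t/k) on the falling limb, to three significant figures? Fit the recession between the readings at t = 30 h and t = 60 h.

On the falling limb, Q drops from 157 to 98 m³/s between t = 30 h and t = 60 h (Δt = 30 h).
k = −Δt / ln(Q₂/Q₁) = −30 / ln(98/157) = 63.7 h.

k ≈ 63.7 h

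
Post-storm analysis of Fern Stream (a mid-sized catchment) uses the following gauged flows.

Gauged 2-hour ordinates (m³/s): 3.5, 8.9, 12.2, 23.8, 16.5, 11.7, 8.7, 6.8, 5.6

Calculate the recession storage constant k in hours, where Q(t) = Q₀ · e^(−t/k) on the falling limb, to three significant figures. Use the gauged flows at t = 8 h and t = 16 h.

k ≈ 7.40 h

On the falling limb, Q drops from 16.5 to 5.6 m³/s between t = 8 h and t = 16 h (Δt = 8 h).
k = −Δt / ln(Q₂/Q₁) = −8 / ln(5.6/16.5) = 7.40 h.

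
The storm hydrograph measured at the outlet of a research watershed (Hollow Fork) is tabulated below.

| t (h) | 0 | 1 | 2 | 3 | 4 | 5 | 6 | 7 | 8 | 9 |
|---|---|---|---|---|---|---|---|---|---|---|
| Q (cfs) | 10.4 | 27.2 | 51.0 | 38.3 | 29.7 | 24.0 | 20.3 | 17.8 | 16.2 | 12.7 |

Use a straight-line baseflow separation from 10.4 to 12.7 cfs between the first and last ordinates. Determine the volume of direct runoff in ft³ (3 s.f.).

Direct-runoff ordinates (Q − Q_b): 0.00, 16.54, 40.09, 27.13, 18.28, 12.32, 8.37, 5.61, 3.76, 0.00 cfs.
ΣQ_DR = 132.1 cfs.
With Δt = 1 h = 3600 s, V = ΣQ_DR · Δt = 132.1 × 3600 = 4.76 × 10^5 ft³.

V ≈ 4.76 × 10^5 ft³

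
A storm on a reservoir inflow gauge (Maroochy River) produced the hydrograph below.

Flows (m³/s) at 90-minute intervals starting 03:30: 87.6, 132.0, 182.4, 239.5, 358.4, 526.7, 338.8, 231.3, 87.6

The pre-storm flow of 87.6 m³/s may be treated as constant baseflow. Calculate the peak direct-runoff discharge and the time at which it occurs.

Subtracting baseflow gives direct-runoff ordinates: 0.0, 44.4, 94.8, 151.9, 270.8, 439.1, 251.2, 143.7, 0.0 m³/s.
The maximum is 439.1 m³/s, occurring at the reading for t = 11:00.

Q_p = 439.1 m³/s at t = 11:00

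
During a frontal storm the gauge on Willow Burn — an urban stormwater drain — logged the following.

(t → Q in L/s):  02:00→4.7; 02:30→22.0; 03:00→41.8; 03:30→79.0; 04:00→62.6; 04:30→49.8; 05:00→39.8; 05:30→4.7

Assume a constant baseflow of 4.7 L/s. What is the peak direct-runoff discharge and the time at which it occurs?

Q_p = 74.3 L/s at t = 03:30

Subtracting baseflow gives direct-runoff ordinates: 0.0, 17.3, 37.1, 74.3, 57.9, 45.1, 35.1, 0.0 L/s.
The maximum is 74.3 L/s, occurring at the reading for t = 03:30.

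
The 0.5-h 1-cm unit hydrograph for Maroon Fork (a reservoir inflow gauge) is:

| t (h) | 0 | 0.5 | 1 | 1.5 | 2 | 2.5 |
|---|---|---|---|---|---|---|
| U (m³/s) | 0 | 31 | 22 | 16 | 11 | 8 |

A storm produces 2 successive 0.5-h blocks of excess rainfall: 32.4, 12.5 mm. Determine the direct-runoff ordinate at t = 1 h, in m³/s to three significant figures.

By discrete convolution, Q_j = Σ (P_i / 10 mm) · U_{j−i}.
At t = 1 h (j=2): Q = (32.4/10)·22 + (12.5/10)·31 = 110 m³/s.

Q ≈ 110 m³/s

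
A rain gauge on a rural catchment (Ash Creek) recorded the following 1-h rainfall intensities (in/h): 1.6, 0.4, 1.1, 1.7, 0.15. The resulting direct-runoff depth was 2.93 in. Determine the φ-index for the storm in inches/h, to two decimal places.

φ ≈ 0.49 in/h

Only the 3 blocks with intensity above φ contribute runoff: 1.6, 1.1, 1.7 in/h.
Σ(I−φ)·Δt = d  ⇒  (1.6+1.1+1.7 − 3φ)·1 = 2.93
φ = (4.400 − 2.93/1) / 3 = 0.49 in/h.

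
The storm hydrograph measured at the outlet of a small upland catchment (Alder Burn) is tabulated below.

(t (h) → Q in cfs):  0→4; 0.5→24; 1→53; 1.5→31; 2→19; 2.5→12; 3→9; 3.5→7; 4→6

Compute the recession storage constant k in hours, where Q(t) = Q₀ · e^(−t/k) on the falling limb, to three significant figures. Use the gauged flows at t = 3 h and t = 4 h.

k ≈ 2.47 h

On the falling limb, Q drops from 9 to 6 cfs between t = 3 h and t = 4 h (Δt = 1 h).
k = −Δt / ln(Q₂/Q₁) = −1 / ln(6/9) = 2.47 h.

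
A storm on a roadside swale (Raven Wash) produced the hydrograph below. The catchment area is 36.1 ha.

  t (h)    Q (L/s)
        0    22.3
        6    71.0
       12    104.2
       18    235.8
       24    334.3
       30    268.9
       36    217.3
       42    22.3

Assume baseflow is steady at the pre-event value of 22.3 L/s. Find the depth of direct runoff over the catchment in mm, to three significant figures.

Direct runoff: 0.0, 48.7, 81.9, 213.5, 312.0, 246.6, 195.0, 0.0 L/s; ΣQ_DR = 1098 L/s.
V = ΣQ_DR · Δt = 1098 × 21600 s = 2.371 × 10^7 L.
Over A = 36.1 ha, depth = V / A = 65.7 mm.

d ≈ 65.7 mm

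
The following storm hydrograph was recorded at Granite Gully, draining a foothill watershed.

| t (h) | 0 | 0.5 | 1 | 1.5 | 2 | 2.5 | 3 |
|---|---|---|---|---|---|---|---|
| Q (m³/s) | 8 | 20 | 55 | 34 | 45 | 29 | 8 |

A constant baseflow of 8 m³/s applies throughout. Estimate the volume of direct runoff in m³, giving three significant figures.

Direct-runoff ordinates (Q − Q_b): 0.0, 12.0, 47.0, 26.0, 37.0, 21.0, 0.0 m³/s.
ΣQ_DR = 143.0 m³/s.
With Δt = 0.5 h = 1800 s, V = ΣQ_DR · Δt = 143.0 × 1800 = 2.57 × 10^5 m³.

V ≈ 2.57 × 10^5 m³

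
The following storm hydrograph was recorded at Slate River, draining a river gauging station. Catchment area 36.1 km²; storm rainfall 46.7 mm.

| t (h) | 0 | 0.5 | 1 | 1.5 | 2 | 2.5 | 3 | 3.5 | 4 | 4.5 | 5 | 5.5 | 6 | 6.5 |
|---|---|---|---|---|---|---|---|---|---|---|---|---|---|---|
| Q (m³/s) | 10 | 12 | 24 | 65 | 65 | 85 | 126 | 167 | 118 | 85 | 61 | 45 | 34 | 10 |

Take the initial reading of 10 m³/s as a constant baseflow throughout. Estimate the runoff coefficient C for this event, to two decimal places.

ΣQ_DR = 767.0 m³/s; V = ΣQ_DR·Δt = 1.381 × 10^6 m³.
Runoff depth d = V / A = 38.24 mm.
C = d / P = 38.24 / 46.7 = 0.82.

C ≈ 0.82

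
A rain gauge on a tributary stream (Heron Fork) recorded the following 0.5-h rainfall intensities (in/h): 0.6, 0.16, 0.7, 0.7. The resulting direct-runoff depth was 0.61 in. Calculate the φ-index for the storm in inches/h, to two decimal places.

φ ≈ 0.26 in/h

Only the 3 blocks with intensity above φ contribute runoff: 0.6, 0.7, 0.7 in/h.
Σ(I−φ)·Δt = d  ⇒  (0.6+0.7+0.7 − 3φ)·0.5 = 0.61
φ = (2.000 − 0.61/0.5) / 3 = 0.26 in/h.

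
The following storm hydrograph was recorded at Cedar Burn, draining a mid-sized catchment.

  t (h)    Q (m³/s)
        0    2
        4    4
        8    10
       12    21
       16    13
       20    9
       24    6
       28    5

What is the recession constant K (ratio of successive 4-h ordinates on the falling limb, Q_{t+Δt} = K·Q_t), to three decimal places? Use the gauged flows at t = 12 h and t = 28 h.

K ≈ 0.699

Using the recession-limb readings at t = 12 h and t = 28 h: Q falls from 21 to 5 m³/s over 4 intervals.
K = (Q₂/Q₁)^(1/4) = (5/21)^(1/4) = 0.699.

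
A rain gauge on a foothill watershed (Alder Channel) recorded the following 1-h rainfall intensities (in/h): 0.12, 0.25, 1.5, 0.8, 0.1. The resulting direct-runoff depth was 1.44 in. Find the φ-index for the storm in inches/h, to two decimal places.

Only the 2 blocks with intensity above φ contribute runoff: 1.5, 0.8 in/h.
Σ(I−φ)·Δt = d  ⇒  (1.5+0.8 − 2φ)·1 = 1.44
φ = (2.300 − 1.44/1) / 2 = 0.43 in/h.

φ ≈ 0.43 in/h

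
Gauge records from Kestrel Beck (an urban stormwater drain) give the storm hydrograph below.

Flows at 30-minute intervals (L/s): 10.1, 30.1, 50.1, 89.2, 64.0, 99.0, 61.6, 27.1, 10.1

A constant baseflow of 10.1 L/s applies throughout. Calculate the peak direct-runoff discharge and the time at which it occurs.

Subtracting baseflow gives direct-runoff ordinates: 0.0, 20.0, 40.0, 79.1, 53.9, 88.9, 51.5, 17.0, 0.0 L/s.
The maximum is 88.9 L/s, occurring at the reading for t = 2.5 h.

Q_p = 88.9 L/s at t = 2.5 h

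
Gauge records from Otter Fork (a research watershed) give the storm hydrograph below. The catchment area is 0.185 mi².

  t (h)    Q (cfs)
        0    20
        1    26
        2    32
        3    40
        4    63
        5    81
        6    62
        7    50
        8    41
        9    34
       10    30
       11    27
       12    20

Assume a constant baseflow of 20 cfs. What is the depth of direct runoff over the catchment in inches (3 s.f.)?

Direct runoff: 0.0, 6.0, 12.0, 20.0, 43.0, 61.0, 42.0, 30.0, 21.0, 14.0, 10.0, 7.0, 0.0 cfs; ΣQ_DR = 266.0 cfs.
V = ΣQ_DR · Δt = 266.0 × 3600 s = 9.576 × 10^5 ft³.
Over A = 0.185 mi², depth = V / A = 2.23 in.

d ≈ 2.23 in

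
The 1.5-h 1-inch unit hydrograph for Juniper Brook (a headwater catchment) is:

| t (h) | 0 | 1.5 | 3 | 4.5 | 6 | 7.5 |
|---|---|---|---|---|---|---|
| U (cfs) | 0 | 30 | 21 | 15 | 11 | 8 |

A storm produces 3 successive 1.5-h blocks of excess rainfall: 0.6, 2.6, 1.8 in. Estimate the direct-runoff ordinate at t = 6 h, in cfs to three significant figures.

Q ≈ 83.4 cfs

By discrete convolution, Q_j = Σ (P_i / 1 in) · U_{j−i}.
At t = 6 h (j=4): Q = (0.6/1)·11 + (2.6/1)·15 + (1.8/1)·21 = 83.4 cfs.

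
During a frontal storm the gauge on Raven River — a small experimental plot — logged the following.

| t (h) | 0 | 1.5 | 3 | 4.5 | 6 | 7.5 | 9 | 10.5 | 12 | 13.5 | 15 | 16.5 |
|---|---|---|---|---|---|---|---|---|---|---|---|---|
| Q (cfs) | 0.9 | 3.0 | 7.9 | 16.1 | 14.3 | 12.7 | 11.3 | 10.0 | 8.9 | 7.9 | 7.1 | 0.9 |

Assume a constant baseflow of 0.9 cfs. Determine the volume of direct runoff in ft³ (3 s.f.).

Direct-runoff ordinates (Q − Q_b): 0.0, 2.1, 7.0, 15.2, 13.4, 11.8, 10.4, 9.1, 8.0, 7.0, 6.2, 0.0 cfs.
ΣQ_DR = 90.20 cfs.
With Δt = 1.5 h = 5400 s, V = ΣQ_DR · Δt = 90.20 × 5400 = 4.87 × 10^5 ft³.

V ≈ 4.87 × 10^5 ft³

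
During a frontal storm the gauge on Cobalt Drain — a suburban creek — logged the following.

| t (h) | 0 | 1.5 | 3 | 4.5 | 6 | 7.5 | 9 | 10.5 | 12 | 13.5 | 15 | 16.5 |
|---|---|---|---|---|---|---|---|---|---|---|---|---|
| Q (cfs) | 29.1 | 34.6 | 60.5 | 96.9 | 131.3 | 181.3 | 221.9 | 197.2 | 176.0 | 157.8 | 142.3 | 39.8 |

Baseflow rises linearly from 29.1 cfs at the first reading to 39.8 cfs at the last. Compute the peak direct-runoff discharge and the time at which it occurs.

Subtracting baseflow gives direct-runoff ordinates: 0.00, 4.53, 29.45, 64.88, 98.31, 147.34, 186.96, 161.29, 139.12, 119.95, 103.47, 0.00 cfs.
The maximum is 186.96 cfs, occurring at the reading for t = 9 h.

Q_p = 186.96 cfs at t = 9 h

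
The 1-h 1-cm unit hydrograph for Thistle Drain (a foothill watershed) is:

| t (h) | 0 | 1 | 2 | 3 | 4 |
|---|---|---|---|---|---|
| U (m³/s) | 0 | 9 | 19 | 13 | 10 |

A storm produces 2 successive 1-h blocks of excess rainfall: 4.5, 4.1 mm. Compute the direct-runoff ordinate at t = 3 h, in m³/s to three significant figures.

By discrete convolution, Q_j = Σ (P_i / 10 mm) · U_{j−i}.
At t = 3 h (j=3): Q = (4.5/10)·13 + (4.1/10)·19 = 13.6 m³/s.

Q ≈ 13.6 m³/s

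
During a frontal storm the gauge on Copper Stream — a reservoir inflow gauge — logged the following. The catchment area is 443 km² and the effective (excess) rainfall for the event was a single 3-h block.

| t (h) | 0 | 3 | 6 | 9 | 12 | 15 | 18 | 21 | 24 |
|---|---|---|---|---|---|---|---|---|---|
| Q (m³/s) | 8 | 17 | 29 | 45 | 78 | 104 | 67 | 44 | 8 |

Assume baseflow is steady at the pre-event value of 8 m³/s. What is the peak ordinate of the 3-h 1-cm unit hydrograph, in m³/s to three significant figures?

U_p ≈ 120 m³/s

Direct runoff: 0.0, 9.0, 21.0, 37.0, 70.0, 96.0, 59.0, 36.0, 0.0 m³/s; ΣQ_DR = 328.0 m³/s, peak = 96.0 m³/s.
Runoff depth d = ΣQ_DR·Δt / A = 328.0 × 10800 / (443 km²) = 7.996 mm.
The 1-cm UH is the DRH scaled by (10 mm)/d, so U_p = 96.0 × 10/7.996 = 120 m³/s.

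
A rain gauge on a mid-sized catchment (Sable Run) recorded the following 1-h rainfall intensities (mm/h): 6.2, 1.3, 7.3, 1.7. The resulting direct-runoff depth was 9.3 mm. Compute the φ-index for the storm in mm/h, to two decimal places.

φ ≈ 2.10 mm/h

Only the 2 blocks with intensity above φ contribute runoff: 6.2, 7.3 mm/h.
Σ(I−φ)·Δt = d  ⇒  (6.2+7.3 − 2φ)·1 = 9.3
φ = (13.50 − 9.3/1) / 2 = 2.10 mm/h.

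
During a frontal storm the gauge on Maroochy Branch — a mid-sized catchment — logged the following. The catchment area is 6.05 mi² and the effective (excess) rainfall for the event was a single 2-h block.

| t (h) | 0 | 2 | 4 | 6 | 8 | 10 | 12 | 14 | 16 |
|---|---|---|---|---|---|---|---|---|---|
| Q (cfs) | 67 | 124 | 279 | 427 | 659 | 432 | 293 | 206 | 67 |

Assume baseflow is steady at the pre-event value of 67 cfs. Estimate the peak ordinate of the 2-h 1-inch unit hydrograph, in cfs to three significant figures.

U_p ≈ 592 cfs

Direct runoff: 0.0, 57.0, 212.0, 360.0, 592.0, 365.0, 226.0, 139.0, 0.0 cfs; ΣQ_DR = 1951 cfs, peak = 592.0 cfs.
Runoff depth d = ΣQ_DR·Δt / A = 1951 × 7200 / (6.05 mi²) = 0.9994 in.
The 1-inch UH is the DRH scaled by (1 in)/d, so U_p = 592.0 × 1/0.9994 = 592 cfs.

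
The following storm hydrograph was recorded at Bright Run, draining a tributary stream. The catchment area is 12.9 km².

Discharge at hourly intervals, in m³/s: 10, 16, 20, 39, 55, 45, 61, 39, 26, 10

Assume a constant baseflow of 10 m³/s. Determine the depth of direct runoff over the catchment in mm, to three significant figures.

Direct runoff: 0.0, 6.0, 10.0, 29.0, 45.0, 35.0, 51.0, 29.0, 16.0, 0.0 m³/s; ΣQ_DR = 221.0 m³/s.
V = ΣQ_DR · Δt = 221.0 × 3600 s = 7.956 × 10^5 m³.
Over A = 12.9 km², depth = V / A = 61.7 mm.

d ≈ 61.7 mm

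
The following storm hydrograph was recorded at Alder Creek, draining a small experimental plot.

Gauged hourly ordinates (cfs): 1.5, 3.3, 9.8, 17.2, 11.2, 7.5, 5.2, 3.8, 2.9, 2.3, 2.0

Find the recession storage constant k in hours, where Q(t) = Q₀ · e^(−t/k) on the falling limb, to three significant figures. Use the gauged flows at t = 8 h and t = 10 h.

On the falling limb, Q drops from 2.9 to 2.0 cfs between t = 8 h and t = 10 h (Δt = 2 h).
k = −Δt / ln(Q₂/Q₁) = −2 / ln(2.0/2.9) = 5.38 h.

k ≈ 5.38 h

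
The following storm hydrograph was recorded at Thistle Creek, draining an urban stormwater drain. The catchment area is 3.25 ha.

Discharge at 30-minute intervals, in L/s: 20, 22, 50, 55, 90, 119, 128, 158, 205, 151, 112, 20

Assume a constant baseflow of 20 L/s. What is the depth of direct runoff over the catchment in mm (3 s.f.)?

d ≈ 49.3 mm

Direct runoff: 0.0, 2.0, 30.0, 35.0, 70.0, 99.0, 108.0, 138.0, 185.0, 131.0, 92.0, 0.0 L/s; ΣQ_DR = 890.0 L/s.
V = ΣQ_DR · Δt = 890.0 × 1800 s = 1.602 × 10^6 L.
Over A = 3.25 ha, depth = V / A = 49.3 mm.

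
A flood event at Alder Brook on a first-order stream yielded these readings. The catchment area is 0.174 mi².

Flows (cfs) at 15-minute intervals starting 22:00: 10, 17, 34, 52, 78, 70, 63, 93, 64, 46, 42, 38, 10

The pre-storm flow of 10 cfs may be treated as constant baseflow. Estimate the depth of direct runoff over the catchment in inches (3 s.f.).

Direct runoff: 0.0, 7.0, 24.0, 42.0, 68.0, 60.0, 53.0, 83.0, 54.0, 36.0, 32.0, 28.0, 0.0 cfs; ΣQ_DR = 487.0 cfs.
V = ΣQ_DR · Δt = 487.0 × 900 s = 4.383 × 10^5 ft³.
Over A = 0.174 mi², depth = V / A = 1.08 in.

d ≈ 1.08 in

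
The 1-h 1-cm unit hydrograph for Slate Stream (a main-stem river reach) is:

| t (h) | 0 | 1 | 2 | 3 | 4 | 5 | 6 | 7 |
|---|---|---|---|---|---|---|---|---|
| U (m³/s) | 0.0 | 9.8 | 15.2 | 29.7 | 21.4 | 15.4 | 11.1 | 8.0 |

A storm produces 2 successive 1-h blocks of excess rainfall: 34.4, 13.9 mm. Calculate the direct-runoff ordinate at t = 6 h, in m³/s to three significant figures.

By discrete convolution, Q_j = Σ (P_i / 10 mm) · U_{j−i}.
At t = 6 h (j=6): Q = (34.4/10)·11.1 + (13.9/10)·15.4 = 59.6 m³/s.

Q ≈ 59.6 m³/s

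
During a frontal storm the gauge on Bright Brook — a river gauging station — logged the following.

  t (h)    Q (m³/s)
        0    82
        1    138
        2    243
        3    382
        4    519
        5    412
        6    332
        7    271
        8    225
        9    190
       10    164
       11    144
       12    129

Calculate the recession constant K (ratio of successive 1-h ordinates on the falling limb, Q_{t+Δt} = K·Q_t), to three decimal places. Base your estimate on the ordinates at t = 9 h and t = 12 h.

K ≈ 0.879

Using the recession-limb readings at t = 9 h and t = 12 h: Q falls from 190 to 129 m³/s over 3 intervals.
K = (Q₂/Q₁)^(1/3) = (129/190)^(1/3) = 0.879.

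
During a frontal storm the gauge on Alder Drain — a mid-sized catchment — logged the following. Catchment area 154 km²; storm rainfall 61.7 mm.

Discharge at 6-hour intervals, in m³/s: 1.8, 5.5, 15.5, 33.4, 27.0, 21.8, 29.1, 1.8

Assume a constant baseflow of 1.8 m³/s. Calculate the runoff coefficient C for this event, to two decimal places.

ΣQ_DR = 121.5 m³/s; V = ΣQ_DR·Δt = 2.624 × 10^6 m³.
Runoff depth d = V / A = 17.04 mm.
C = d / P = 17.04 / 61.7 = 0.28.

C ≈ 0.28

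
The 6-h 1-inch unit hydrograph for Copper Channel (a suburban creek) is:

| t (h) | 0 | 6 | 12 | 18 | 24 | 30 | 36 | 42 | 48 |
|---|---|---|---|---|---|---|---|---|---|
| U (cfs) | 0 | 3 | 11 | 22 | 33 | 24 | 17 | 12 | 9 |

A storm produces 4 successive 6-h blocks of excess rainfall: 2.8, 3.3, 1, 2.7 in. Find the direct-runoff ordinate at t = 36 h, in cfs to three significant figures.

By discrete convolution, Q_j = Σ (P_i / 1 in) · U_{j−i}.
At t = 36 h (j=6): Q = (2.8/1)·17 + (3.3/1)·24 + (1/1)·33 + (2.7/1)·22 = 219 cfs.

Q ≈ 219 cfs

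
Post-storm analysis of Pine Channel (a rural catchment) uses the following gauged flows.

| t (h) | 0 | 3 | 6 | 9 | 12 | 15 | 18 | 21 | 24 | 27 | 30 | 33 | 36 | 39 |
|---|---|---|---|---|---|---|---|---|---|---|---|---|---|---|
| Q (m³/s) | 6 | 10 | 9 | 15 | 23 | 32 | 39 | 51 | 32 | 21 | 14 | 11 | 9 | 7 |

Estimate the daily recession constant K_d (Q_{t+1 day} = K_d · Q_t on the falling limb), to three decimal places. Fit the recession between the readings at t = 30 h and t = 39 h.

K_d ≈ 0.157

Between t = 30 h and t = 39 h the flow falls from 14 to 7 m³/s over 3×3 h = 9 h.
Per-interval ratio K = (7/14)^(1/3) = 0.7937; K_d = K^(24/3) = 0.157.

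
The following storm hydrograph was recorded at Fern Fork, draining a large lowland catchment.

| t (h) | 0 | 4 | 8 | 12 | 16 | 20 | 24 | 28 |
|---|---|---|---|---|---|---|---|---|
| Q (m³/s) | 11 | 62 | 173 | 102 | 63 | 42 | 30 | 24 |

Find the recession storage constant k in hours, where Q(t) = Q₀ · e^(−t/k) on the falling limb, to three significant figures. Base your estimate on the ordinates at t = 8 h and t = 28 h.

k ≈ 10.1 h

On the falling limb, Q drops from 173 to 24 m³/s between t = 8 h and t = 28 h (Δt = 20 h).
k = −Δt / ln(Q₂/Q₁) = −20 / ln(24/173) = 10.1 h.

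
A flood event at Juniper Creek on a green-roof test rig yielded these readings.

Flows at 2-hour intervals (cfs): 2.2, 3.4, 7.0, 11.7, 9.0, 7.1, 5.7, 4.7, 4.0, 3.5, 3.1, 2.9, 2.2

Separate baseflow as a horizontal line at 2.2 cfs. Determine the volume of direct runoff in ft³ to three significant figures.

Direct-runoff ordinates (Q − Q_b): 0.0, 1.2, 4.8, 9.5, 6.8, 4.9, 3.5, 2.5, 1.8, 1.3, 0.9, 0.7, 0.0 cfs.
ΣQ_DR = 37.90 cfs.
With Δt = 2 h = 7200 s, V = ΣQ_DR · Δt = 37.90 × 7200 = 2.73 × 10^5 ft³.

V ≈ 2.73 × 10^5 ft³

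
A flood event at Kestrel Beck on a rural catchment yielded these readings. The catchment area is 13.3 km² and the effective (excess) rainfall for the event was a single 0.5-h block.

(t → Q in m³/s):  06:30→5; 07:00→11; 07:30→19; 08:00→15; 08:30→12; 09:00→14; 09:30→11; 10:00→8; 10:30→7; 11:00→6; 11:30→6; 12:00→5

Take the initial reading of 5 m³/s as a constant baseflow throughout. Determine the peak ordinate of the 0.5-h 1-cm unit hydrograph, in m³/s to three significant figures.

U_p ≈ 17.5 m³/s

Direct runoff: 0.0, 6.0, 14.0, 10.0, 7.0, 9.0, 6.0, 3.0, 2.0, 1.0, 1.0, 0.0 m³/s; ΣQ_DR = 59.00 m³/s, peak = 14.0 m³/s.
Runoff depth d = ΣQ_DR·Δt / A = 59.00 × 1800 / (13.3 km²) = 7.985 mm.
The 1-cm UH is the DRH scaled by (10 mm)/d, so U_p = 14.0 × 10/7.985 = 17.5 m³/s.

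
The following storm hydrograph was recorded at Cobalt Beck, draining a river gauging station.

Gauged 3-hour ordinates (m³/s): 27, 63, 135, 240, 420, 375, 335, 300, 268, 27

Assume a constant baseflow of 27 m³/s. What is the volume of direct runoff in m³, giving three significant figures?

Direct-runoff ordinates (Q − Q_b): 0.0, 36.0, 108.0, 213.0, 393.0, 348.0, 308.0, 273.0, 241.0, 0.0 m³/s.
ΣQ_DR = 1920 m³/s.
With Δt = 3 h = 10800 s, V = ΣQ_DR · Δt = 1920 × 10800 = 2.07 × 10^7 m³.

V ≈ 2.07 × 10^7 m³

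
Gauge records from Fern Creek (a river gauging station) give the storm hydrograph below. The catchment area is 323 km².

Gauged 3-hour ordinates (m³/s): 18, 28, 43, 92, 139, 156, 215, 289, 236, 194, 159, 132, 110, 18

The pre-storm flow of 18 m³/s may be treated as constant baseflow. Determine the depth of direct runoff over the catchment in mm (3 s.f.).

d ≈ 52.7 mm

Direct runoff: 0.0, 10.0, 25.0, 74.0, 121.0, 138.0, 197.0, 271.0, 218.0, 176.0, 141.0, 114.0, 92.0, 0.0 m³/s; ΣQ_DR = 1577 m³/s.
V = ΣQ_DR · Δt = 1577 × 10800 s = 1.703 × 10^7 m³.
Over A = 323 km², depth = V / A = 52.7 mm.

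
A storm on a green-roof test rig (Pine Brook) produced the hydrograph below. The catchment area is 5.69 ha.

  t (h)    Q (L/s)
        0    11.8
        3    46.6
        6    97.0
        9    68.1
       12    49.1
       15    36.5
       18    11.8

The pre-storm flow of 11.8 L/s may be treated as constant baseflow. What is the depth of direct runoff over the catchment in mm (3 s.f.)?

d ≈ 45.2 mm

Direct runoff: 0.0, 34.8, 85.2, 56.3, 37.3, 24.7, 0.0 L/s; ΣQ_DR = 238.3 L/s.
V = ΣQ_DR · Δt = 238.3 × 10800 s = 2.574 × 10^6 L.
Over A = 5.69 ha, depth = V / A = 45.2 mm.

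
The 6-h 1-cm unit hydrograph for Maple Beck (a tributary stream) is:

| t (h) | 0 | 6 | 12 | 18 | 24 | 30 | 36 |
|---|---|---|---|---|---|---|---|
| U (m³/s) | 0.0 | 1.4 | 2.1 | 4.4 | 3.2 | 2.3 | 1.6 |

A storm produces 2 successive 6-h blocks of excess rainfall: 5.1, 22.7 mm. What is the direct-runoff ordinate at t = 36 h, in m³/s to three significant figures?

By discrete convolution, Q_j = Σ (P_i / 10 mm) · U_{j−i}.
At t = 36 h (j=6): Q = (5.1/10)·1.6 + (22.7/10)·2.3 = 6.04 m³/s.

Q ≈ 6.04 m³/s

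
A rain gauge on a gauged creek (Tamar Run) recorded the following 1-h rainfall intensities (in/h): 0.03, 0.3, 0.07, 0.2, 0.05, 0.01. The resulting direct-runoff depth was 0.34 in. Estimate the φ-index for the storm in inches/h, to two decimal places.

φ ≈ 0.08 in/h

Only the 2 blocks with intensity above φ contribute runoff: 0.3, 0.2 in/h.
Σ(I−φ)·Δt = d  ⇒  (0.3+0.2 − 2φ)·1 = 0.34
φ = (0.5000 − 0.34/1) / 2 = 0.08 in/h.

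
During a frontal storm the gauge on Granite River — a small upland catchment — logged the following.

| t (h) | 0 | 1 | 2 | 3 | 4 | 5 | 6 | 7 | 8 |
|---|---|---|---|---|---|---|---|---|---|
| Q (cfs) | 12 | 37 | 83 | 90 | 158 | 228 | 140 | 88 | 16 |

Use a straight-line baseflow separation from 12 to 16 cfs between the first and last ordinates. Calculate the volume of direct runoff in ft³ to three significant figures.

Direct-runoff ordinates (Q − Q_b): 0.00, 24.50, 70.00, 76.50, 144.00, 213.50, 125.00, 72.50, 0.00 cfs.
ΣQ_DR = 726.0 cfs.
With Δt = 1 h = 3600 s, V = ΣQ_DR · Δt = 726.0 × 3600 = 2.61 × 10^6 ft³.

V ≈ 2.61 × 10^6 ft³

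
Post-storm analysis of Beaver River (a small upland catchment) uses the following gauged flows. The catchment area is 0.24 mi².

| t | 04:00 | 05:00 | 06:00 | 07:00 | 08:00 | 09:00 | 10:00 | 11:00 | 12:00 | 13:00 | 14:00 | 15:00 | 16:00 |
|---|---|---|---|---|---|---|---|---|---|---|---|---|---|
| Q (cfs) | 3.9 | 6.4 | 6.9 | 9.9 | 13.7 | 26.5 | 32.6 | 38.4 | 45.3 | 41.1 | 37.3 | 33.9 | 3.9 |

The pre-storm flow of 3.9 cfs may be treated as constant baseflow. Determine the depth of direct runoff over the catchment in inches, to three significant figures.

d ≈ 1.61 in

Direct runoff: 0.0, 2.5, 3.0, 6.0, 9.8, 22.6, 28.7, 34.5, 41.4, 37.2, 33.4, 30.0, 0.0 cfs; ΣQ_DR = 249.1 cfs.
V = ΣQ_DR · Δt = 249.1 × 3600 s = 8.968 × 10^5 ft³.
Over A = 0.24 mi², depth = V / A = 1.61 in.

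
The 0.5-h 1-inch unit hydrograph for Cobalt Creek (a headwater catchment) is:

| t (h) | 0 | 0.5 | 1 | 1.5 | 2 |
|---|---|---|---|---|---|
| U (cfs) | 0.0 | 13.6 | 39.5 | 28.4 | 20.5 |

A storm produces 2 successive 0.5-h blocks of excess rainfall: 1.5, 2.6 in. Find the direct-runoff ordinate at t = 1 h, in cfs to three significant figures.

Q ≈ 94.6 cfs

By discrete convolution, Q_j = Σ (P_i / 1 in) · U_{j−i}.
At t = 1 h (j=2): Q = (1.5/1)·39.5 + (2.6/1)·13.6 = 94.6 cfs.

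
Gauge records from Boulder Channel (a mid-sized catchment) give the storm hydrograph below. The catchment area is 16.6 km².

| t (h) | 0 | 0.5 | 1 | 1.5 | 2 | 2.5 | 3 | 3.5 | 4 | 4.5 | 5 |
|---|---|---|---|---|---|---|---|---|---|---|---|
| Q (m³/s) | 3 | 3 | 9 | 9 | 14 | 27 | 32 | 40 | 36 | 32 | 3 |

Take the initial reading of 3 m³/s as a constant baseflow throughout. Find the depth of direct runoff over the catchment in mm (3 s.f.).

Direct runoff: 0.0, 0.0, 6.0, 6.0, 11.0, 24.0, 29.0, 37.0, 33.0, 29.0, 0.0 m³/s; ΣQ_DR = 175.0 m³/s.
V = ΣQ_DR · Δt = 175.0 × 1800 s = 3.150 × 10^5 m³.
Over A = 16.6 km², depth = V / A = 19.0 mm.

d ≈ 19.0 mm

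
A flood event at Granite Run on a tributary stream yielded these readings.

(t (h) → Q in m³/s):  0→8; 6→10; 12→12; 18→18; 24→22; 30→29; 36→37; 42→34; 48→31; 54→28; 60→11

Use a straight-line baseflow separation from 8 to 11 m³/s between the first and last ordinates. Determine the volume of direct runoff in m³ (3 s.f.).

V ≈ 2.93 × 10^6 m³

Direct-runoff ordinates (Q − Q_b): 0.00, 1.70, 3.40, 9.10, 12.80, 19.50, 27.20, 23.90, 20.60, 17.30, 0.00 m³/s.
ΣQ_DR = 135.5 m³/s.
With Δt = 6 h = 21600 s, V = ΣQ_DR · Δt = 135.5 × 21600 = 2.93 × 10^6 m³.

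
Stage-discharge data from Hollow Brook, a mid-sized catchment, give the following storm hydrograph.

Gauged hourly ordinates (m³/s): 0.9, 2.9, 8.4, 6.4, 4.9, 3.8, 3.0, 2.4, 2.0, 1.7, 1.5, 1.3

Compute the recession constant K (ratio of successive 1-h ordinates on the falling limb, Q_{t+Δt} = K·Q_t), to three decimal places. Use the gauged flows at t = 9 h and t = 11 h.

K ≈ 0.874

Using the recession-limb readings at t = 9 h and t = 11 h: Q falls from 1.7 to 1.3 m³/s over 2 intervals.
K = (Q₂/Q₁)^(1/2) = (1.3/1.7)^(1/2) = 0.874.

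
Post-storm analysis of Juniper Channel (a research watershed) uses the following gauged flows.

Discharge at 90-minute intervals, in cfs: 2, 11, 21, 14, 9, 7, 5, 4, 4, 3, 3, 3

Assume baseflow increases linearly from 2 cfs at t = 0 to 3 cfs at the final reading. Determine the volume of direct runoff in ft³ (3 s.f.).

V ≈ 3.02 × 10^5 ft³

Direct-runoff ordinates (Q − Q_b): 0.00, 8.91, 18.82, 11.73, 6.64, 4.55, 2.45, 1.36, 1.27, 0.18, 0.09, 0.00 cfs.
ΣQ_DR = 56.00 cfs.
With Δt = 1.5 h = 5400 s, V = ΣQ_DR · Δt = 56.00 × 5400 = 3.02 × 10^5 ft³.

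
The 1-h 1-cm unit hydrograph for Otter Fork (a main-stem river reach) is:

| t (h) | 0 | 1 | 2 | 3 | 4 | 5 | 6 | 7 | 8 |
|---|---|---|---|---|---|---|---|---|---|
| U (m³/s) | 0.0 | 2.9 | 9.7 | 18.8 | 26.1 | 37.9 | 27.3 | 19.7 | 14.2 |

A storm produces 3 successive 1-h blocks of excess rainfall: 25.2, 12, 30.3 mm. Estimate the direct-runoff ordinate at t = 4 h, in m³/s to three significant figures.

Q ≈ 118 m³/s

By discrete convolution, Q_j = Σ (P_i / 10 mm) · U_{j−i}.
At t = 4 h (j=4): Q = (25.2/10)·26.1 + (12/10)·18.8 + (30.3/10)·9.7 = 118 m³/s.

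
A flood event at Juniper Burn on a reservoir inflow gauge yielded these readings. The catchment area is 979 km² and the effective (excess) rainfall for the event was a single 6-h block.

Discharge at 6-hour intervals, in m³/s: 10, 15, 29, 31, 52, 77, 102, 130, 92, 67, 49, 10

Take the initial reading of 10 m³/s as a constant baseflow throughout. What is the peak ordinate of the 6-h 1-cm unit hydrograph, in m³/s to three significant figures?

Direct runoff: 0.0, 5.0, 19.0, 21.0, 42.0, 67.0, 92.0, 120.0, 82.0, 57.0, 39.0, 0.0 m³/s; ΣQ_DR = 544.0 m³/s, peak = 120.0 m³/s.
Runoff depth d = ΣQ_DR·Δt / A = 544.0 × 21600 / (979 km²) = 12.00 mm.
The 1-cm UH is the DRH scaled by (10 mm)/d, so U_p = 120.0 × 10/12.00 = 100 m³/s.

U_p ≈ 100 m³/s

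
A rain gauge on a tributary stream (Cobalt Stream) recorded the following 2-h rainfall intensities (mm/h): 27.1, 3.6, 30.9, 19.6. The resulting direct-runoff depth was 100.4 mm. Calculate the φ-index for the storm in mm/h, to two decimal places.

φ ≈ 9.13 mm/h

Only the 3 blocks with intensity above φ contribute runoff: 27.1, 30.9, 19.6 mm/h.
Σ(I−φ)·Δt = d  ⇒  (27.1+30.9+19.6 − 3φ)·2 = 100.4
φ = (77.60 − 100.4/2) / 3 = 9.13 mm/h.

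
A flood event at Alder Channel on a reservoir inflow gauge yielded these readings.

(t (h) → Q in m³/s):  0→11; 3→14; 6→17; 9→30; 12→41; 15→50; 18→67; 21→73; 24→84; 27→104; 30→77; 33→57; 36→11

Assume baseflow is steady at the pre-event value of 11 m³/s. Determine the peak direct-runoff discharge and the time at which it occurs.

Q_p = 93.0 m³/s at t = 27 h

Subtracting baseflow gives direct-runoff ordinates: 0.0, 3.0, 6.0, 19.0, 30.0, 39.0, 56.0, 62.0, 73.0, 93.0, 66.0, 46.0, 0.0 m³/s.
The maximum is 93.0 m³/s, occurring at the reading for t = 27 h.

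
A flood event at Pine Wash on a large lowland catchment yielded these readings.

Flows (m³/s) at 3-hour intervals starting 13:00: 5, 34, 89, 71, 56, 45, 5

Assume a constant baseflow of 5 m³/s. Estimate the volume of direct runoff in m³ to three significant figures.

Direct-runoff ordinates (Q − Q_b): 0.0, 29.0, 84.0, 66.0, 51.0, 40.0, 0.0 m³/s.
ΣQ_DR = 270.0 m³/s.
With Δt = 3 h = 10800 s, V = ΣQ_DR · Δt = 270.0 × 10800 = 2.92 × 10^6 m³.

V ≈ 2.92 × 10^6 m³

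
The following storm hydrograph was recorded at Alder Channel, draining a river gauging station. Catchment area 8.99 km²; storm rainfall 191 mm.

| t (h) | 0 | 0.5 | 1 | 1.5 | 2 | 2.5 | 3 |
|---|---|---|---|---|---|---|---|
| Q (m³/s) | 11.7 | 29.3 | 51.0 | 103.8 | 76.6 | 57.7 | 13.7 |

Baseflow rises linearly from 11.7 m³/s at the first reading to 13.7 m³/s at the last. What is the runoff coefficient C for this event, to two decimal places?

C ≈ 0.27

ΣQ_DR = 254.9 m³/s; V = ΣQ_DR·Δt = 4.588 × 10^5 m³.
Runoff depth d = V / A = 51.04 mm.
C = d / P = 51.04 / 191 = 0.27.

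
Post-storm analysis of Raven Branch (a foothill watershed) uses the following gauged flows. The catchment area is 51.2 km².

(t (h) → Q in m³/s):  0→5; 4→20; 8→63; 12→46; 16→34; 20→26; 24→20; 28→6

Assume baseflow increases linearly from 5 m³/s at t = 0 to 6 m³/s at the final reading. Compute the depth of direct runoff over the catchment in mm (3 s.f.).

Direct runoff: 0.00, 14.86, 57.71, 40.57, 28.43, 20.29, 14.14, 0.00 m³/s; ΣQ_DR = 176.0 m³/s.
V = ΣQ_DR · Δt = 176.0 × 14400 s = 2.534 × 10^6 m³.
Over A = 51.2 km², depth = V / A = 49.5 mm.

d ≈ 49.5 mm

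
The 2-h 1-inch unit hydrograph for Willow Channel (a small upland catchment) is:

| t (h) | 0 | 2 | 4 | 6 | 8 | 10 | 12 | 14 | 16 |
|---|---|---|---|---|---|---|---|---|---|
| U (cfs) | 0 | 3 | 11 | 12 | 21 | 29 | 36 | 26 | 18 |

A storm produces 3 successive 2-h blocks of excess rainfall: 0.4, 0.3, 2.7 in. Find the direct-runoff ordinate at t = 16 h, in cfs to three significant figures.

By discrete convolution, Q_j = Σ (P_i / 1 in) · U_{j−i}.
At t = 16 h (j=8): Q = (0.4/1)·18 + (0.3/1)·26 + (2.7/1)·36 = 112 cfs.

Q ≈ 112 cfs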